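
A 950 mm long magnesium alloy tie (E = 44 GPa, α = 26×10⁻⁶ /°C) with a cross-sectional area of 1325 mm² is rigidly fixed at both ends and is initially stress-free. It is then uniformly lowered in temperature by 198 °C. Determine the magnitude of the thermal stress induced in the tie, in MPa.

σ ≈ 227 MPa (tensile)

Because both ends are immovable the net strain is zero, and the suppressed thermal strain is αΔT = 26×10⁻⁶ × 198 = 5148×10⁻⁶.
Hence σ = E·αΔT = 44×10³ × 5148×10⁻⁶ = 226.5 MPa, tensile.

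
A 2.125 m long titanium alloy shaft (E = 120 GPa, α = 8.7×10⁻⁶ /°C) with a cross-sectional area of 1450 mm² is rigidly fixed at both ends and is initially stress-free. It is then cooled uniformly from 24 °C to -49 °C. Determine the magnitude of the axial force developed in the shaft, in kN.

P ≈ 111 kN (tensile)

Full restraint means ε = 0, so the stress is σ = EαΔT = 120×10³ × 8.7×10⁻⁶ × 73 = 76.21 MPa.
P = AEαΔT = 1450 × 120×10³ × 8.7×10⁻⁶ × 73 = 110.5 kN (tensile).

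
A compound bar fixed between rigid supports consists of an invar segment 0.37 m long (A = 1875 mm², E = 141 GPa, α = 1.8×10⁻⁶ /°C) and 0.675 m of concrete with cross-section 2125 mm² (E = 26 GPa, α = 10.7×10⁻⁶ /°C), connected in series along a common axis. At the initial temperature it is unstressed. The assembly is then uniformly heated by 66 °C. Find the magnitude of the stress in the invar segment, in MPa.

σ ≈ 20.4 MPa (compressive)

Free thermal expansion of the whole bar: Σ αᵢΔT Lᵢ = 1.8×10⁻⁶×66×370 + 10.7×10⁻⁶×66×675 = 0.5206 mm.
The rigid supports impose zero overall length change; the single axial force P common to all segments must satisfy P Σ Lᵢ/(AᵢEᵢ) = δ_free.
Σ Lᵢ/(AᵢEᵢ) = 370/(1875×141×10³) + 675/(2125×26×10³) = 1.362×10⁻⁵ mm/N.
Hence P = δ_free / Σ(L/AE) = 0.5206/1.362×10⁻⁵ = 38.24 kN (compressive).
σ_{invar} = P / A = 38240 / 1875 = 20.39 MPa.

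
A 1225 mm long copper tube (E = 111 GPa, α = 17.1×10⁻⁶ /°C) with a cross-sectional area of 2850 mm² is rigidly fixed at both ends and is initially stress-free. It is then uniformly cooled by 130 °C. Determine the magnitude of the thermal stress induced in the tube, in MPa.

σ ≈ 247 MPa (tensile)

Because both ends are immovable the net strain is zero, and the suppressed thermal strain is αΔT = 17.1×10⁻⁶ × 130 = 2223×10⁻⁶.
σ = EαΔT = 111×10³ × 17.1×10⁻⁶ × 130 = 246.8 MPa (tensile; the tube is trying to contract).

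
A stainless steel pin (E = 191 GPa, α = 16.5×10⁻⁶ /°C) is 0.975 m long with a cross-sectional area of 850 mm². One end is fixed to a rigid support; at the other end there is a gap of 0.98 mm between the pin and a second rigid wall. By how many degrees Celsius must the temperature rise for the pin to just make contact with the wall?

ΔT ≈ 60.9 °C

The gap closes when αΔT L = 0.98 mm, since the pin is still unstressed at that instant.
ΔT = 0.98 / (16.5×10⁻⁶ × 975) = 60.92 °C.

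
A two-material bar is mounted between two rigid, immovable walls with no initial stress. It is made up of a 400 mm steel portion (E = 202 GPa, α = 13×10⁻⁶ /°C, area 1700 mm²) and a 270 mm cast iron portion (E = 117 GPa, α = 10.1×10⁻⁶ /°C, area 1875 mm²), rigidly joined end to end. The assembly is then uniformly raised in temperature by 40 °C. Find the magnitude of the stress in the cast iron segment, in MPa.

σ ≈ 70.6 MPa (compressive)

With the walls removed the bar would change length by δ_free = Σ αᵢΔT Lᵢ = 13×10⁻⁶×40×400 + 10.1×10⁻⁶×40×270 = 0.3171 mm.
Since the ends are fixed, an axial force P builds up, equal in every segment, with P · Σ Lᵢ/(AᵢEᵢ) = δ_free.
Σ Lᵢ/(AᵢEᵢ) = 400/(1700×202×10³) + 270/(1875×117×10³) = 2.396×10⁻⁶ mm/N.
Hence P = δ_free / Σ(L/AE) = 0.3171/2.396×10⁻⁶ = 132.4 kN (compressive).
σ_{cast iron} = P / A = 132400 / 1875 = 70.59 MPa.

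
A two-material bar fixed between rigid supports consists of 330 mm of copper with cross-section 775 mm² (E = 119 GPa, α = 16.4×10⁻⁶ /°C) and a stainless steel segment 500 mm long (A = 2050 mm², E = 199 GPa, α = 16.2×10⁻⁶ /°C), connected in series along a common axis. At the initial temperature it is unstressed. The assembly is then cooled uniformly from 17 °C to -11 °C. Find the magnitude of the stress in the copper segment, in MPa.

σ ≈ 102 MPa (tensile)

With the walls removed the bar would change length by δ_free = Σ αᵢΔT Lᵢ = 16.4×10⁻⁶×28×330 + 16.2×10⁻⁶×28×500 = 0.3783 mm.
The rigid supports impose zero overall length change; the single axial force P common to all segments must satisfy P Σ Lᵢ/(AᵢEᵢ) = δ_free.
Σ Lᵢ/(AᵢEᵢ) = 330/(775×119×10³) + 500/(2050×199×10³) = 4.804×10⁻⁶ mm/N.
Hence P = δ_free / Σ(L/AE) = 0.3783/4.804×10⁻⁶ = 78.76 kN (tensile).
σ_{copper} = P / A = 78760 / 775 = 101.6 MPa.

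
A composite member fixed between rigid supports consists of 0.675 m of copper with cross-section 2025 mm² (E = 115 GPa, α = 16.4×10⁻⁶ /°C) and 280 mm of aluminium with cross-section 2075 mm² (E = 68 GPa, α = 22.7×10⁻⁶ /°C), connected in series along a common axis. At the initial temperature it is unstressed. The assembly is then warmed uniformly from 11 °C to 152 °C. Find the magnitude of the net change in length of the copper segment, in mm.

If the supports were absent, the total length change would be Σ αᵢΔT Lᵢ = 16.4×10⁻⁶×141×675 + 22.7×10⁻⁶×141×280 = 2.457 mm.
The rigid supports impose zero overall length change; the single axial force P common to all segments must satisfy P Σ Lᵢ/(AᵢEᵢ) = δ_free.
The series flexibility is Σ Lᵢ/(AᵢEᵢ) = 675/(2025×115×10³) + 280/(2075×68×10³) = 4.883×10⁻⁶ mm/N.
P = 2.457 / 4.883×10⁻⁶ = 503200 N = 503.2 kN, compressive.
For the copper segment, free thermal change = 16.4×10⁻⁶×141×675 = 1.561 mm and elastic change from P = 503200×675/(2025×115×10³) = 1.459 mm; these oppose, so the net change is 0.102 mm (segment lengthens).

|ΔL| ≈ 0.102 mm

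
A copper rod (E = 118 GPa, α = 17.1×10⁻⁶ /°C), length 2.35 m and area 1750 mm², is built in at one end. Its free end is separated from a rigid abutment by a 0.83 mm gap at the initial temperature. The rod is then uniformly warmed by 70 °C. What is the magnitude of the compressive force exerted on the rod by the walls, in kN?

P ≈ 174 kN

Free thermal elongation = αΔT L = 17.1×10⁻⁶ × 70 × 2350 = 2.813 mm.
The gap closes (δ_free > 0.83 mm) and the wall then resists a further 2.813 − 0.83 = 1.983 mm of expansion.
That suppressed elongation corresponds to σ = E·Δ/L = 118×10³ × 1.983/2350 = 99.57 MPa.
P = σA = 99.57 × 1750 = 174.2 kN.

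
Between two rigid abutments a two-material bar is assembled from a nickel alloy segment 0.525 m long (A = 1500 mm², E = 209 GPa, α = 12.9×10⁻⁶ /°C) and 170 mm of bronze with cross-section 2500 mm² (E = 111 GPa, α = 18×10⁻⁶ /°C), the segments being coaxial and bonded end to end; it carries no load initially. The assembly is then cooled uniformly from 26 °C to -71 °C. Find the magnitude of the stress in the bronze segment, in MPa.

If the supports were absent, the total length change would be Σ αᵢΔT Lᵢ = 12.9×10⁻⁶×97×525 + 18×10⁻⁶×97×170 = 0.9538 mm.
The walls prevent any net length change, so an axial force P (same in every segment) develops. Compatibility: P · Σ Lᵢ/(AᵢEᵢ) = δ_free.
The series flexibility is Σ Lᵢ/(AᵢEᵢ) = 525/(1500×209×10³) + 170/(2500×111×10³) = 2.287×10⁻⁶ mm/N.
So P = 0.9538 / 2.287×10⁻⁶ = 417 kN, tensile.
σ_{bronze} = P / A = 417000 / 2500 = 166.8 MPa.

σ ≈ 167 MPa (tensile)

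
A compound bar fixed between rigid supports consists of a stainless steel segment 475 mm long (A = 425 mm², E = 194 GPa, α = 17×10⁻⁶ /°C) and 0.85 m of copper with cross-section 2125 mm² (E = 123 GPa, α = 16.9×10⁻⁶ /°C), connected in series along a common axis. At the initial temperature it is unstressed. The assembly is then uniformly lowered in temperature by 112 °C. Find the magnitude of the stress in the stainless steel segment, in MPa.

σ ≈ 656 MPa (tensile)

If the supports were absent, the total length change would be Σ αᵢΔT Lᵢ = 17×10⁻⁶×112×475 + 16.9×10⁻⁶×112×850 = 2.513 mm.
The walls prevent any net length change, so an axial force P (same in every segment) develops. Compatibility: P · Σ Lᵢ/(AᵢEᵢ) = δ_free.
The series flexibility is Σ Lᵢ/(AᵢEᵢ) = 475/(425×194×10³) + 850/(2125×123×10³) = 9.013×10⁻⁶ mm/N.
So P = 2.513 / 9.013×10⁻⁶ = 278.8 kN, tensile.
σ_{stainless steel} = P / A = 278800 / 425 = 656.1 MPa.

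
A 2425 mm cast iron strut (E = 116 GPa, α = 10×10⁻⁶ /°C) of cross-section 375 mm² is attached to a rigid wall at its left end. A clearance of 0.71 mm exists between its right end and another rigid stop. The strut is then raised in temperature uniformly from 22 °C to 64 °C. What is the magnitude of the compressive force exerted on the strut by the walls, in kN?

P ≈ 5.53 kN

If the wall were absent the strut would grow by αΔT L = 10×10⁻⁶ × 42 × 2425 = 1.018 mm.
The gap closes (δ_free > 0.71 mm) and the wall then resists a further 1.018 − 0.71 = 0.3085 mm of expansion.
Compatibility: PL/(AE) = 0.3085 mm, so σ = P/A = E × (0.3085/2425) = 14.76 MPa.
P = σA = 14.76 × 375 = 5.534 kN.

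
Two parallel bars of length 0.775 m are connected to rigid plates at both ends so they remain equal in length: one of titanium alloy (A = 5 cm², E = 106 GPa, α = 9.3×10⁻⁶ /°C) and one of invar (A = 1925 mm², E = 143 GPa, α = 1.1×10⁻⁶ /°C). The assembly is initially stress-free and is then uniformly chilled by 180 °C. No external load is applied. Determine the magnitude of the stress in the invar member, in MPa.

σ ≈ 34.1 MPa (compressive)

Equilibrium of a rigid end plate with no external load gives equal and opposite internal forces ±P in the two members. Since α_{titanium alloy} > α_{invar}, cooling drives the titanium alloy into tension and the invar into compression.
Setting the final lengths equal and cancelling L: (α₁ − α₂)ΔT = P/(A₁E₁) + P/(A₂E₂).
|α₁ − α₂|·ΔT = 8.2×10⁻⁶ × 180 = 0.001476.
1/(A₁E₁) + 1/(A₂E₂) = 1/(500×106×10³) + 1/(1925×143×10³) = 2.25×10⁻⁸ N⁻¹.
So P = 0.001476 / 2.25×10⁻⁸ = 65.6 kN.
σ_{invar} = P/A₂ = 65600/1925 = 34.08 MPa, compressive.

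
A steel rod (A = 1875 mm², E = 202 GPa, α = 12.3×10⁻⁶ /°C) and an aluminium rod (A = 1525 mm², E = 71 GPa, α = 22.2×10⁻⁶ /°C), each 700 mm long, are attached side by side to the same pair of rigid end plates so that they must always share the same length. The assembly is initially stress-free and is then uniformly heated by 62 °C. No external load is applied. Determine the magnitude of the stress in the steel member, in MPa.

Both members must finish at the same length. With the larger α, the aluminium tends to over-expand; the plates restrain it, putting the aluminium in compression and the steel in tension. With no external load the two internal forces are equal and opposite, magnitude P.
Setting the final lengths equal and cancelling L: (α₁ − α₂)ΔT = P/(A₁E₁) + P/(A₂E₂).
|α₁ − α₂|·ΔT = 9.9×10⁻⁶ × 62 = 0.0006138.
1/(A₁E₁) + 1/(A₂E₂) = 1/(1875×202×10³) + 1/(1525×71×10³) = 1.188×10⁻⁸ N⁻¹.
P = 0.0006138 / 1.188×10⁻⁸ = 51680 N = 51.68 kN.
σ_{steel} = P/A₁ = 51680/1875 = 27.56 MPa, tensile.

σ ≈ 27.6 MPa (tensile)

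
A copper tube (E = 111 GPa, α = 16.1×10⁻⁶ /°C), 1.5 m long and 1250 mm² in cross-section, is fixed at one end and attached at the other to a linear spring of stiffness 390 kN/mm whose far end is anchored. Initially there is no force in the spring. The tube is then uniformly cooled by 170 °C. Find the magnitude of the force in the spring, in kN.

Free thermal contraction: δ_free = αΔT L = 16.1×10⁻⁶ × 170 × 1500 = 4.106 mm.
With a force P in the spring, the elastic change of the tube is PL/(AE) and that of the spring is P/k; compatibility requires their sum to equal δ_free.
So P = δ_free / [L/(AE) + 1/k] = 4.106 / [ 1500/(1250×111×10³) + 1/(390×10³) ].
P = 4.106 / 1.337×10⁻⁵ = 307000 N.

P ≈ 307 kN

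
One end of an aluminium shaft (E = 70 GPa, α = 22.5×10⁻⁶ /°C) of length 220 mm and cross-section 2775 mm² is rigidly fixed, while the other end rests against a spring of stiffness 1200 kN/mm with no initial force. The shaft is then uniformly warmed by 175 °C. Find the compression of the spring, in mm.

The unrestrained thermal change is αΔT L = 22.5×10⁻⁶ × 175 × 220 = 0.8662 mm.
With a force P in the spring, the elastic change of the shaft is PL/(AE) and that of the spring is P/k; compatibility requires their sum to equal δ_free.
P [ L/(AE) + 1/k ] = δ_free → P [ 220/(2775×70×10³) + 1/(1200×10³) ] = 0.8662.
P = 0.8662 / 1.966×10⁻⁶ = 440600 N.
Spring compression = P/k = 440600/(1200×10³) = 0.3672 mm.

δ ≈ 0.367 mm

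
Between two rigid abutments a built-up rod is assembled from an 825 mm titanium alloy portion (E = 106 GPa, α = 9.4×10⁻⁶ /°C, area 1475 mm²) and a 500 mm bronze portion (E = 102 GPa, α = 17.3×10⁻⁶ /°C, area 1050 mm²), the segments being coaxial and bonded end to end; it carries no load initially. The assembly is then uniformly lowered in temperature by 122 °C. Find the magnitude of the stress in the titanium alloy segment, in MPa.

Free thermal contraction of the whole bar: Σ αᵢΔT Lᵢ = 9.4×10⁻⁶×122×825 + 17.3×10⁻⁶×122×500 = 2.001 mm.
Since the ends are fixed, an axial force P builds up, equal in every segment, with P · Σ Lᵢ/(AᵢEᵢ) = δ_free.
Σ Lᵢ/(AᵢEᵢ) = 825/(1475×106×10³) + 500/(1050×102×10³) = 9.945×10⁻⁶ mm/N.
So P = 2.001 / 9.945×10⁻⁶ = 201.2 kN, tensile.
σ_{titanium alloy} = P / A = 201200 / 1475 = 136.4 MPa.

σ ≈ 136 MPa (tensile)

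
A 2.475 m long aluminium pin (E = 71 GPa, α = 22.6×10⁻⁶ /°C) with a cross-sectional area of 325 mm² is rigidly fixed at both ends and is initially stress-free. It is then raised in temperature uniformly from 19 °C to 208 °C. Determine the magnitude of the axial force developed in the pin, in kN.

The ends cannot move, so σ = EαΔT = 71×10³ × 22.6×10⁻⁶ × 189 = 303.3 MPa.
Axial force P = σA = 303.3 × 325 = 98560 N = 98.56 kN, compressive.

P ≈ 98.6 kN (compressive)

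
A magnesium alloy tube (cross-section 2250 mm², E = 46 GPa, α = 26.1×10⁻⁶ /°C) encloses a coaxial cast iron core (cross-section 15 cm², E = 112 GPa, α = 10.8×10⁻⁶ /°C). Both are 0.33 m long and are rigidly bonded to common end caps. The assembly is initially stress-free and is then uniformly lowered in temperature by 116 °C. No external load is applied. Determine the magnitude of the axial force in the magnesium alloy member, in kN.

P ≈ 114 kN (tensile in the magnesium alloy)

Both members must finish at the same length. With the larger α, the magnesium alloy tends to over-contract; the plates restrain it, putting the magnesium alloy in tension and the cast iron in compression. With no external load the two internal forces are equal and opposite, magnitude P.
Equating the net (thermal + elastic) strains gives |α₁ − α₂|·ΔT = P·[1/(A₁E₁) + 1/(A₂E₂)].
|α₁ − α₂|·ΔT = 15.3×10⁻⁶ × 116 = 0.001775.
1/(A₁E₁) + 1/(A₂E₂) = 1/(2250×46×10³) + 1/(1500×112×10³) = 1.561×10⁻⁸ N⁻¹.
P = 0.001775 / 1.561×10⁻⁸ = 113700 N = 113.7 kN.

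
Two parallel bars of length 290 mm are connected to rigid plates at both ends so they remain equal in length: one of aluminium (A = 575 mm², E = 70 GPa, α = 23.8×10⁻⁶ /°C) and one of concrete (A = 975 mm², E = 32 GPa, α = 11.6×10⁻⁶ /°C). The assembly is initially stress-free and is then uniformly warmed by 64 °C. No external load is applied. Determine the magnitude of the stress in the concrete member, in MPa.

Both members must finish at the same length. With the larger α, the aluminium tends to over-expand; the plates restrain it, putting the aluminium in compression and the concrete in tension. With no external load the two internal forces are equal and opposite, magnitude P.
Setting the final lengths equal and cancelling L: (α₁ − α₂)ΔT = P/(A₁E₁) + P/(A₂E₂).
|α₁ − α₂|·ΔT = 12.2×10⁻⁶ × 64 = 0.0007808.
1/(A₁E₁) + 1/(A₂E₂) = 1/(575×70×10³) + 1/(975×32×10³) = 5.69×10⁻⁸ N⁻¹.
So P = 0.0007808 / 5.69×10⁻⁸ = 13.72 kN.
σ_{concrete} = P/A₂ = 13720/975 = 14.08 MPa, tensile.

σ ≈ 14.1 MPa (tensile)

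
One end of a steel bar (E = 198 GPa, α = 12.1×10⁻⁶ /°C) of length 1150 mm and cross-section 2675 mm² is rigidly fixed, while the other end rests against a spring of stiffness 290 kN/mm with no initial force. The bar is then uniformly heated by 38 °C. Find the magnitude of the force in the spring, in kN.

P ≈ 94.1 kN

Free thermal expansion: δ_free = αΔT L = 12.1×10⁻⁶ × 38 × 1150 = 0.5288 mm.
Let P be the compressive force at the spring. The bar shortens elastically by PL/(AE) and the spring compresses by P/k; together these equal δ_free.
P [ L/(AE) + 1/k ] = δ_free → P [ 1150/(2675×198×10³) + 1/(290×10³) ] = 0.5288.
P = 0.5288 / 5.62×10⁻⁶ = 94100 N.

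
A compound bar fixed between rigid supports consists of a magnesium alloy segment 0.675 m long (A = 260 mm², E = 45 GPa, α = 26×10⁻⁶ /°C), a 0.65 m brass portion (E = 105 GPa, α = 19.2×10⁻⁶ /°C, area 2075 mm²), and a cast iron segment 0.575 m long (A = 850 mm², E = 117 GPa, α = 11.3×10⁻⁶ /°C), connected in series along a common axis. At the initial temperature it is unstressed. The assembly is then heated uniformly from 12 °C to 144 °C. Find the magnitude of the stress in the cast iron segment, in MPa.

σ ≈ 85.4 MPa (compressive)

If the supports were absent, the total length change would be Σ αᵢΔT Lᵢ = 26×10⁻⁶×132×675 + 19.2×10⁻⁶×132×650 + 11.3×10⁻⁶×132×575 = 4.822 mm.
The rigid supports impose zero overall length change; the single axial force P common to all segments must satisfy P Σ Lᵢ/(AᵢEᵢ) = δ_free.
Σ Lᵢ/(AᵢEᵢ) = 675/(260×45×10³) + 650/(2075×105×10³) + 575/(850×117×10³) = 6.646×10⁻⁵ mm/N.
P = 4.822 / 6.646×10⁻⁵ = 72550 N = 72.55 kN, compressive.
σ_{cast iron} = P / A = 72550 / 850 = 85.36 MPa.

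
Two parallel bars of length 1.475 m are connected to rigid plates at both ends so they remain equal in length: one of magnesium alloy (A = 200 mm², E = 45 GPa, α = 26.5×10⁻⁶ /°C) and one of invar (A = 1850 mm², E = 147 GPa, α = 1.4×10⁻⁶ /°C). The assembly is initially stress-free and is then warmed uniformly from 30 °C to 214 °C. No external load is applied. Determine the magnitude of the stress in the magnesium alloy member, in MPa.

Both members must finish at the same length. With the larger α, the magnesium alloy tends to over-expand; the plates restrain it, putting the magnesium alloy in compression and the invar in tension. With no external load the two internal forces are equal and opposite, magnitude P.
Compatibility of the two members (thermal + elastic change equal): (α₁ − α₂)ΔT = P·[1/(A₁E₁) + 1/(A₂E₂)].
|α₁ − α₂|·ΔT = 25.1×10⁻⁶ × 184 = 0.004618.
1/(A₁E₁) + 1/(A₂E₂) = 1/(200×45×10³) + 1/(1850×147×10³) = 1.148×10⁻⁷ N⁻¹.
So P = 0.004618 / 1.148×10⁻⁷ = 40.23 kN.
σ_{magnesium alloy} = P/A₁ = 40230/200 = 201.2 MPa, compressive.

σ ≈ 201 MPa (compressive)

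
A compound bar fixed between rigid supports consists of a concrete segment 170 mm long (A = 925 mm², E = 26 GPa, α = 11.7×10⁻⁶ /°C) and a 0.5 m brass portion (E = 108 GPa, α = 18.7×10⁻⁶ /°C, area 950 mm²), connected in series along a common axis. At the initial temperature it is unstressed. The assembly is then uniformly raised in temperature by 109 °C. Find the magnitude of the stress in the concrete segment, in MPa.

With the walls removed the bar would change length by δ_free = Σ αᵢΔT Lᵢ = 11.7×10⁻⁶×109×170 + 18.7×10⁻⁶×109×500 = 1.236 mm.
The walls prevent any net length change, so an axial force P (same in every segment) develops. Compatibility: P · Σ Lᵢ/(AᵢEᵢ) = δ_free.
Σ Lᵢ/(AᵢEᵢ) = 170/(925×26×10³) + 500/(950×108×10³) = 1.194×10⁻⁵ mm/N.
P = 1.236 / 1.194×10⁻⁵ = 103500 N = 103.5 kN, compressive.
σ_{concrete} = P / A = 103500 / 925 = 111.9 MPa.

σ ≈ 112 MPa (compressive)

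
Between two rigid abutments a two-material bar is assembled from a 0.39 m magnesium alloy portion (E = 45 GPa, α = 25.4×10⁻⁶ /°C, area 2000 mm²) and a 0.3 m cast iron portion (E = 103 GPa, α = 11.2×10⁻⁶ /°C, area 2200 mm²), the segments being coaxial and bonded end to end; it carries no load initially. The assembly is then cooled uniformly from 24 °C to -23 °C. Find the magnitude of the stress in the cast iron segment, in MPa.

σ ≈ 50.1 MPa (tensile)

Free thermal contraction of the whole bar: Σ αᵢΔT Lᵢ = 25.4×10⁻⁶×47×390 + 11.2×10⁻⁶×47×300 = 0.6235 mm.
The walls prevent any net length change, so an axial force P (same in every segment) develops. Compatibility: P · Σ Lᵢ/(AᵢEᵢ) = δ_free.
The series flexibility is Σ Lᵢ/(AᵢEᵢ) = 390/(2000×45×10³) + 300/(2200×103×10³) = 5.657×10⁻⁶ mm/N.
So P = 0.6235 / 5.657×10⁻⁶ = 110.2 kN, tensile.
σ_{cast iron} = P / A = 110200 / 2200 = 50.1 MPa.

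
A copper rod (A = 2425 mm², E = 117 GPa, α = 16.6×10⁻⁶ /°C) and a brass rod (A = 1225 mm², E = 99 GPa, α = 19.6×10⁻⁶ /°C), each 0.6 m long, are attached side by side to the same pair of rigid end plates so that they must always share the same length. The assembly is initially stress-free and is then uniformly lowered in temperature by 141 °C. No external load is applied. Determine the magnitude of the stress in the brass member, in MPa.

Both members must finish at the same length. With the larger α, the brass tends to over-contract; the plates restrain it, putting the brass in tension and the copper in compression. With no external load the two internal forces are equal and opposite, magnitude P.
Equating the net (thermal + elastic) strains gives |α₁ − α₂|·ΔT = P·[1/(A₁E₁) + 1/(A₂E₂)].
|α₁ − α₂|·ΔT = 3×10⁻⁶ × 141 = 0.000423.
1/(A₁E₁) + 1/(A₂E₂) = 1/(2425×117×10³) + 1/(1225×99×10³) = 1.177×10⁻⁸ N⁻¹.
P = 0.000423 / 1.177×10⁻⁸ = 35940 N = 35.94 kN.
σ_{brass} = P/A₂ = 35940/1225 = 29.34 MPa, tensile.

σ ≈ 29.3 MPa (tensile)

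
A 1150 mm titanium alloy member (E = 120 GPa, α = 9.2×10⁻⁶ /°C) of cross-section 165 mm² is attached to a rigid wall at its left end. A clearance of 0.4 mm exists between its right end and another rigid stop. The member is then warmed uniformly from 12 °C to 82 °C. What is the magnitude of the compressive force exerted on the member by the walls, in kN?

If the wall were absent the member would grow by αΔT L = 9.2×10⁻⁶ × 70 × 1150 = 0.7406 mm.
This exceeds the 0.4 mm gap, so the wall pushes back. The portion of expansion that must be recovered elastically is δ_free − gap = 0.7406 − 0.4 = 0.3406 mm.
That suppressed elongation corresponds to σ = E·Δ/L = 120×10³ × 0.3406/1150 = 35.54 MPa.
P = σA = 35.54 × 165 = 5.864 kN.

P ≈ 5.86 kN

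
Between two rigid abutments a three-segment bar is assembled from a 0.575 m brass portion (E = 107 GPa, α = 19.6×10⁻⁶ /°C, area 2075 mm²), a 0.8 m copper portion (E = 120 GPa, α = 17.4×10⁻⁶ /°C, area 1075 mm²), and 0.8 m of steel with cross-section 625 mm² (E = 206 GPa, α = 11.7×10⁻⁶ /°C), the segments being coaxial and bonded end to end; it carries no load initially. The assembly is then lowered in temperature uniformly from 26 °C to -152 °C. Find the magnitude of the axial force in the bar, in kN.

P ≈ 410 kN (tensile)

With the walls removed the bar would change length by δ_free = Σ αᵢΔT Lᵢ = 19.6×10⁻⁶×178×575 + 17.4×10⁻⁶×178×800 + 11.7×10⁻⁶×178×800 = 6.15 mm.
The rigid supports impose zero overall length change; the single axial force P common to all segments must satisfy P Σ Lᵢ/(AᵢEᵢ) = δ_free.
Σ Lᵢ/(AᵢEᵢ) = 575/(2075×107×10³) + 800/(1075×120×10³) + 800/(625×206×10³) = 1.5×10⁻⁵ mm/N.
Hence P = δ_free / Σ(L/AE) = 6.15/1.5×10⁻⁵ = 409.9 kN (tensile).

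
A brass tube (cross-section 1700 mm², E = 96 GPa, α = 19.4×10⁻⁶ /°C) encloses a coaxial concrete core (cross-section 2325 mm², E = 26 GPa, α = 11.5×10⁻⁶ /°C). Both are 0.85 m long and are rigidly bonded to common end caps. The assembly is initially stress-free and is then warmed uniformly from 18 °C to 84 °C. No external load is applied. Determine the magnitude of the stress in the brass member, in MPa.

Both members must finish at the same length. With the larger α, the brass tends to over-expand; the plates restrain it, putting the brass in compression and the concrete in tension. With no external load the two internal forces are equal and opposite, magnitude P.
Setting the final lengths equal and cancelling L: (α₁ − α₂)ΔT = P/(A₁E₁) + P/(A₂E₂).
|α₁ − α₂|·ΔT = 7.9×10⁻⁶ × 66 = 0.0005214.
1/(A₁E₁) + 1/(A₂E₂) = 1/(1700×96×10³) + 1/(2325×26×10³) = 2.267×10⁻⁸ N⁻¹.
So P = 0.0005214 / 2.267×10⁻⁸ = 23 kN.
σ_{brass} = P/A₁ = 23000/1700 = 13.53 MPa, compressive.

σ ≈ 13.5 MPa (compressive)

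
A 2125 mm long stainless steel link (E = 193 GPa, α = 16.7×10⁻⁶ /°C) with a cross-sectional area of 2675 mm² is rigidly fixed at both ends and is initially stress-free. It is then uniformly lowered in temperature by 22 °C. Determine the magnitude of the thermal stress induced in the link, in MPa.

The supports are rigid, so the total axial strain is zero. The restrained thermal strain is ε = αΔT = 16.7×10⁻⁶ × 22 = 367.4×10⁻⁶.
The stress required to suppress this strain is σ = Eε = 193×10³ × 367.4×10⁻⁶ = 70.91 MPa, tensile since the link is trying to contract.

σ ≈ 70.9 MPa (tensile)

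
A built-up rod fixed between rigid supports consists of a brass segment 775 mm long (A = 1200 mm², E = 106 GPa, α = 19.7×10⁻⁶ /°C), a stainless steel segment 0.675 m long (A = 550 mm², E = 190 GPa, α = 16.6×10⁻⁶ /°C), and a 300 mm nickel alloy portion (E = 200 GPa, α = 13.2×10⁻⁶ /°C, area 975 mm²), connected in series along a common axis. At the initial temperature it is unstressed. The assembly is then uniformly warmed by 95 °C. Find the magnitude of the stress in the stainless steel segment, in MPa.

σ ≈ 373 MPa (compressive)

With the walls removed the bar would change length by δ_free = Σ αᵢΔT Lᵢ = 19.7×10⁻⁶×95×775 + 16.6×10⁻⁶×95×675 + 13.2×10⁻⁶×95×300 = 2.891 mm.
The walls prevent any net length change, so an axial force P (same in every segment) develops. Compatibility: P · Σ Lᵢ/(AᵢEᵢ) = δ_free.
Σ Lᵢ/(AᵢEᵢ) = 775/(1200×106×10³) + 675/(550×190×10³) + 300/(975×200×10³) = 1.409×10⁻⁵ mm/N.
P = 2.891 / 1.409×10⁻⁵ = 205200 N = 205.2 kN, compressive.
σ_{stainless steel} = P / A = 205200 / 550 = 373.1 MPa.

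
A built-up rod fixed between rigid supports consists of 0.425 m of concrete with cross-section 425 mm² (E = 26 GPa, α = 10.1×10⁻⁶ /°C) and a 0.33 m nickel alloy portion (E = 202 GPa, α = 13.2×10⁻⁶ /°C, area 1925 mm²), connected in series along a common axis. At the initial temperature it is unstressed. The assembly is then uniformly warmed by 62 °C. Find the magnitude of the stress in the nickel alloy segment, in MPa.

Free thermal expansion of the whole bar: Σ αᵢΔT Lᵢ = 10.1×10⁻⁶×62×425 + 13.2×10⁻⁶×62×330 = 0.5362 mm.
The rigid supports impose zero overall length change; the single axial force P common to all segments must satisfy P Σ Lᵢ/(AᵢEᵢ) = δ_free.
The series flexibility is Σ Lᵢ/(AᵢEᵢ) = 425/(425×26×10³) + 330/(1925×202×10³) = 3.931×10⁻⁵ mm/N.
So P = 0.5362 / 3.931×10⁻⁵ = 13.64 kN, compressive.
σ_{nickel alloy} = P / A = 13640 / 1925 = 7.086 MPa.

σ ≈ 7.09 MPa (compressive)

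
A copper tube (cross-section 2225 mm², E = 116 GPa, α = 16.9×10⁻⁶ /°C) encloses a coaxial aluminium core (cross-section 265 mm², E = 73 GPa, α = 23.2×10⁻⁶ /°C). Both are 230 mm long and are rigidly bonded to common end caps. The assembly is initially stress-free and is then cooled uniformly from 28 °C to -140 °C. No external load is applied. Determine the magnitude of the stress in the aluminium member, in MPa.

Equilibrium of a rigid end plate with no external load gives equal and opposite internal forces ±P in the two members. Since α_{aluminium} > α_{copper}, cooling drives the aluminium into tension and the copper into compression.
Equating the net (thermal + elastic) strains gives |α₁ − α₂|·ΔT = P·[1/(A₁E₁) + 1/(A₂E₂)].
|α₁ − α₂|·ΔT = 6.3×10⁻⁶ × 168 = 0.001058.
1/(A₁E₁) + 1/(A₂E₂) = 1/(2225×116×10³) + 1/(265×73×10³) = 5.557×10⁻⁸ N⁻¹.
So P = 0.001058 / 5.557×10⁻⁸ = 19.05 kN.
σ_{aluminium} = P/A₂ = 19050/265 = 71.88 MPa, tensile.

σ ≈ 71.9 MPa (tensile)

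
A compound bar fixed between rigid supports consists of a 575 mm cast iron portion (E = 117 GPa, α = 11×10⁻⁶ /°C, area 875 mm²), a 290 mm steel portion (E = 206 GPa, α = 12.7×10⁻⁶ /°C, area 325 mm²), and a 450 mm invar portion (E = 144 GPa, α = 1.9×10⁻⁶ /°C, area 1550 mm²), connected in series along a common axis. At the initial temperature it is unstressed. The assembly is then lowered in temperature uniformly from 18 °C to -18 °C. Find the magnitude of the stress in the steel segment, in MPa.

σ ≈ 101 MPa (tensile)

If the supports were absent, the total length change would be Σ αᵢΔT Lᵢ = 11×10⁻⁶×36×575 + 12.7×10⁻⁶×36×290 + 1.9×10⁻⁶×36×450 = 0.3911 mm.
Since the ends are fixed, an axial force P builds up, equal in every segment, with P · Σ Lᵢ/(AᵢEᵢ) = δ_free.
The series flexibility is Σ Lᵢ/(AᵢEᵢ) = 575/(875×117×10³) + 290/(325×206×10³) + 450/(1550×144×10³) = 1.196×10⁻⁵ mm/N.
Hence P = δ_free / Σ(L/AE) = 0.3911/1.196×10⁻⁵ = 32.69 kN (tensile).
σ_{steel} = P / A = 32690 / 325 = 100.6 MPa.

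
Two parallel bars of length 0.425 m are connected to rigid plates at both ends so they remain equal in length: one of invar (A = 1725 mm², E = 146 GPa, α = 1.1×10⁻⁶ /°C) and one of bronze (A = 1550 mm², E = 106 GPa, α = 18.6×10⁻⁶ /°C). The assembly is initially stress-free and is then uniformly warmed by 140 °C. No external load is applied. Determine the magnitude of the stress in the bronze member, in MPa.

σ ≈ 157 MPa (compressive)

The bronze has the larger α, so on heating it would change length more than the invar if both were free. The rigid plates force a common final length, so the bronze is put into compression and the invar into tension, with equal and opposite forces P (no external load).
Equating the net (thermal + elastic) strains gives |α₁ − α₂|·ΔT = P·[1/(A₁E₁) + 1/(A₂E₂)].
|α₁ − α₂|·ΔT = 17.5×10⁻⁶ × 140 = 0.00245.
1/(A₁E₁) + 1/(A₂E₂) = 1/(1725×146×10³) + 1/(1550×106×10³) = 1.006×10⁻⁸ N⁻¹.
So P = 0.00245 / 1.006×10⁻⁸ = 243.6 kN.
σ_{bronze} = P/A₂ = 243600/1550 = 157.2 MPa, compressive.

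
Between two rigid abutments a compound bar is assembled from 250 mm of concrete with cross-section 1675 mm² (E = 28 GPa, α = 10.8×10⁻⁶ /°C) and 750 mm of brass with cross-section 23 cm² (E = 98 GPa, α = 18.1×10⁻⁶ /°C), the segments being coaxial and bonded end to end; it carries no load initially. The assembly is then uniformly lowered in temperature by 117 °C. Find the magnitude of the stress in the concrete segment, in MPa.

If the supports were absent, the total length change would be Σ αᵢΔT Lᵢ = 10.8×10⁻⁶×117×250 + 18.1×10⁻⁶×117×750 = 1.904 mm.
The walls prevent any net length change, so an axial force P (same in every segment) develops. Compatibility: P · Σ Lᵢ/(AᵢEᵢ) = δ_free.
Σ Lᵢ/(AᵢEᵢ) = 250/(1675×28×10³) + 750/(2300×98×10³) = 8.658×10⁻⁶ mm/N.
P = 1.904 / 8.658×10⁻⁶ = 219900 N = 219.9 kN, tensile.
σ_{concrete} = P / A = 219900 / 1675 = 131.3 MPa.

σ ≈ 131 MPa (tensile)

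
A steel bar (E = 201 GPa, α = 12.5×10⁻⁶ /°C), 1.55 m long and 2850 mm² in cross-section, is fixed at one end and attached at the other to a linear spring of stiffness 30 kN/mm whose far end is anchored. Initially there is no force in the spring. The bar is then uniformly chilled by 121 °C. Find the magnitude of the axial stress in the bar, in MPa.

If the spring were absent the bar would shorten by αΔT L = 12.5×10⁻⁶ × 121 × 1550 = 2.344 mm.
Let P be the tensile force in the spring. The bar extends elastically by PL/(AE) and the spring stretches by P/k; together these equal δ_free.
So P = δ_free / [L/(AE) + 1/k] = 2.344 / [ 1550/(2850×201×10³) + 1/(30×10³) ].
P = 2.344 / 3.604×10⁻⁵ = 65050 N.
σ = P/A = 65050/2850 = 22.82 MPa.

σ ≈ 22.8 MPa (tensile)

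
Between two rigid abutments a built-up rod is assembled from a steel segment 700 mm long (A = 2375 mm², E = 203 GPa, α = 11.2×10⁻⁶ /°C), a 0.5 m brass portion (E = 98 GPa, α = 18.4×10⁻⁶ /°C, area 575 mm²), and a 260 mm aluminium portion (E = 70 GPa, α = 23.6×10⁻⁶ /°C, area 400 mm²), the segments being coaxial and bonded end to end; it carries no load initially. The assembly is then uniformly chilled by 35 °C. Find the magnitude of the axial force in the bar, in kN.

If the supports were absent, the total length change would be Σ αᵢΔT Lᵢ = 11.2×10⁻⁶×35×700 + 18.4×10⁻⁶×35×500 + 23.6×10⁻⁶×35×260 = 0.8112 mm.
Since the ends are fixed, an axial force P builds up, equal in every segment, with P · Σ Lᵢ/(AᵢEᵢ) = δ_free.
The series flexibility is Σ Lᵢ/(AᵢEᵢ) = 700/(2375×203×10³) + 500/(575×98×10³) + 260/(400×70×10³) = 1.961×10⁻⁵ mm/N.
P = 0.8112 / 1.961×10⁻⁵ = 41360 N = 41.36 kN, tensile.

P ≈ 41.4 kN (tensile)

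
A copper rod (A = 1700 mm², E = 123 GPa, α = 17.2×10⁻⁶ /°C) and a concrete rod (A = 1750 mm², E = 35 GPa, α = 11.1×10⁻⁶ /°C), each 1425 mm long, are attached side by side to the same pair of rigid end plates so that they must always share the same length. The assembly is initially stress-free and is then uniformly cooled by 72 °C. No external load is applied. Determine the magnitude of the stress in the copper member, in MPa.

σ ≈ 12.2 MPa (tensile)

Equilibrium of a rigid end plate with no external load gives equal and opposite internal forces ±P in the two members. Since α_{copper} > α_{concrete}, cooling drives the copper into tension and the concrete into compression.
Compatibility of the two members (thermal + elastic change equal): (α₁ − α₂)ΔT = P·[1/(A₁E₁) + 1/(A₂E₂)].
|α₁ − α₂|·ΔT = 6.1×10⁻⁶ × 72 = 0.0004392.
1/(A₁E₁) + 1/(A₂E₂) = 1/(1700×123×10³) + 1/(1750×35×10³) = 2.111×10⁻⁸ N⁻¹.
So P = 0.0004392 / 2.111×10⁻⁸ = 20.81 kN.
σ_{copper} = P/A₁ = 20810/1700 = 12.24 MPa, tensile.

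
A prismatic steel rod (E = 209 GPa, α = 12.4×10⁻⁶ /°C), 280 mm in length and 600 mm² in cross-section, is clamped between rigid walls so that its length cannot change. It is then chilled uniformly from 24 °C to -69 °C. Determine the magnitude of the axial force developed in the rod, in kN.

P ≈ 145 kN (tensile)

The ends cannot move, so σ = EαΔT = 209×10³ × 12.4×10⁻⁶ × 93 = 241 MPa.
P = AEαΔT = 600 × 209×10³ × 12.4×10⁻⁶ × 93 = 144.6 kN (tensile).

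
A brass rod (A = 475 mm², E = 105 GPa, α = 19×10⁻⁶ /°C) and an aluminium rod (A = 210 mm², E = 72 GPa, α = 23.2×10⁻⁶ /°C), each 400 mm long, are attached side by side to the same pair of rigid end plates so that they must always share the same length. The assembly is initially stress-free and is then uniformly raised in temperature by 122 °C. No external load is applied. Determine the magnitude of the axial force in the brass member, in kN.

The aluminium has the larger α, so on heating it would change length more than the brass if both were free. The rigid plates force a common final length, so the aluminium is put into compression and the brass into tension, with equal and opposite forces P (no external load).
Equating the net (thermal + elastic) strains gives |α₁ − α₂|·ΔT = P·[1/(A₁E₁) + 1/(A₂E₂)].
|α₁ − α₂|·ΔT = 4.2×10⁻⁶ × 122 = 0.0005124.
1/(A₁E₁) + 1/(A₂E₂) = 1/(475×105×10³) + 1/(210×72×10³) = 8.619×10⁻⁸ N⁻¹.
P = 0.0005124 / 8.619×10⁻⁸ = 5945 N = 5.945 kN.

P ≈ 5.95 kN (tensile in the brass)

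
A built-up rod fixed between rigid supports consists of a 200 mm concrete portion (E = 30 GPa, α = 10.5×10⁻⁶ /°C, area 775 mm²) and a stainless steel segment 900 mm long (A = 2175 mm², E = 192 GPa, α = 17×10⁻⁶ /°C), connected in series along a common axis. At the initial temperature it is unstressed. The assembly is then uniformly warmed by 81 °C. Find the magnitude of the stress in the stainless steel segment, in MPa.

σ ≈ 60.2 MPa (compressive)

If the supports were absent, the total length change would be Σ αᵢΔT Lᵢ = 10.5×10⁻⁶×81×200 + 17×10⁻⁶×81×900 = 1.409 mm.
The walls prevent any net length change, so an axial force P (same in every segment) develops. Compatibility: P · Σ Lᵢ/(AᵢEᵢ) = δ_free.
The series flexibility is Σ Lᵢ/(AᵢEᵢ) = 200/(775×30×10³) + 900/(2175×192×10³) = 1.076×10⁻⁵ mm/N.
So P = 1.409 / 1.076×10⁻⁵ = 131 kN, compressive.
σ_{stainless steel} = P / A = 131000 / 2175 = 60.24 MPa.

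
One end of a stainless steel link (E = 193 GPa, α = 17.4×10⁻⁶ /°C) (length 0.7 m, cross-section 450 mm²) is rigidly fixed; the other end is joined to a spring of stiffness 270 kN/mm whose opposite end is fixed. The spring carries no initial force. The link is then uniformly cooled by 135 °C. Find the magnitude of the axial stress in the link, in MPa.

σ ≈ 311 MPa (tensile)

If the spring were absent the link would shorten by αΔT L = 17.4×10⁻⁶ × 135 × 700 = 1.644 mm.
Let P be the tensile force in the spring. The link extends elastically by PL/(AE) and the spring stretches by P/k; together these equal δ_free.
P [ L/(AE) + 1/k ] = δ_free → P [ 700/(450×193×10³) + 1/(270×10³) ] = 1.644.
P = 1.644 / 1.176×10⁻⁵ = 139800 N.
σ = P/A = 139800/450 = 310.6 MPa.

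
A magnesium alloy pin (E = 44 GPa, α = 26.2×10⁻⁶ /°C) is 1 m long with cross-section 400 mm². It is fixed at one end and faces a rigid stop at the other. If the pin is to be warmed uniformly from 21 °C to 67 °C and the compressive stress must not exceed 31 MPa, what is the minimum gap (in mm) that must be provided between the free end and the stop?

Free expansion if unrestrained: δ_free = αΔT L = 26.2×10⁻⁶ × 46 × 1000 = 1.205 mm.
At the allowable stress the elastic shortening the wall may impose is σL/E = 31 × 1000 / (44×10³) = 0.7045 mm.
So the gap has to take up the difference, g_min = δ_free − σL/E = 1.205 − 0.7045 = 0.5007 mm.

g ≈ 0.501 mm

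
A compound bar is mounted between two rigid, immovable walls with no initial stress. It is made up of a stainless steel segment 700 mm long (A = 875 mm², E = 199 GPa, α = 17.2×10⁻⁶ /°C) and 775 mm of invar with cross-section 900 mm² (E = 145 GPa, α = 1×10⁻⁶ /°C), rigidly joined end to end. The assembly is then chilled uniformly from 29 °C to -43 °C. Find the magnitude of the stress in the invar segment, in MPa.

σ ≈ 103 MPa (tensile)

Free thermal contraction of the whole bar: Σ αᵢΔT Lᵢ = 17.2×10⁻⁶×72×700 + 1×10⁻⁶×72×775 = 0.9227 mm.
The walls prevent any net length change, so an axial force P (same in every segment) develops. Compatibility: P · Σ Lᵢ/(AᵢEᵢ) = δ_free.
Σ Lᵢ/(AᵢEᵢ) = 700/(875×199×10³) + 775/(900×145×10³) = 9.959×10⁻⁶ mm/N.
P = 0.9227 / 9.959×10⁻⁶ = 92650 N = 92.65 kN, tensile.
σ_{invar} = P / A = 92650 / 900 = 102.9 MPa.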